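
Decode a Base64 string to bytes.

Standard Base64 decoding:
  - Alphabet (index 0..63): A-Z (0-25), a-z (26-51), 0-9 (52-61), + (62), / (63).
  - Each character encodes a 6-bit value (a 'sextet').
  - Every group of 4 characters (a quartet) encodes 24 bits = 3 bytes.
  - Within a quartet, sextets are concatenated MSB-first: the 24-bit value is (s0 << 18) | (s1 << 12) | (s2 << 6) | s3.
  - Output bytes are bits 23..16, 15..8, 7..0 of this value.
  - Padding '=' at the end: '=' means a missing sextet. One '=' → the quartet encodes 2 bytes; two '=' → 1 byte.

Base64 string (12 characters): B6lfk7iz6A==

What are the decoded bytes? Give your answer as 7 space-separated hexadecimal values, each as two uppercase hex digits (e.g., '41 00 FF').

Answer: 07 A9 5F 93 B8 B3 E8

Derivation:
After char 0 ('B'=1): chars_in_quartet=1 acc=0x1 bytes_emitted=0
After char 1 ('6'=58): chars_in_quartet=2 acc=0x7A bytes_emitted=0
After char 2 ('l'=37): chars_in_quartet=3 acc=0x1EA5 bytes_emitted=0
After char 3 ('f'=31): chars_in_quartet=4 acc=0x7A95F -> emit 07 A9 5F, reset; bytes_emitted=3
After char 4 ('k'=36): chars_in_quartet=1 acc=0x24 bytes_emitted=3
After char 5 ('7'=59): chars_in_quartet=2 acc=0x93B bytes_emitted=3
After char 6 ('i'=34): chars_in_quartet=3 acc=0x24EE2 bytes_emitted=3
After char 7 ('z'=51): chars_in_quartet=4 acc=0x93B8B3 -> emit 93 B8 B3, reset; bytes_emitted=6
After char 8 ('6'=58): chars_in_quartet=1 acc=0x3A bytes_emitted=6
After char 9 ('A'=0): chars_in_quartet=2 acc=0xE80 bytes_emitted=6
Padding '==': partial quartet acc=0xE80 -> emit E8; bytes_emitted=7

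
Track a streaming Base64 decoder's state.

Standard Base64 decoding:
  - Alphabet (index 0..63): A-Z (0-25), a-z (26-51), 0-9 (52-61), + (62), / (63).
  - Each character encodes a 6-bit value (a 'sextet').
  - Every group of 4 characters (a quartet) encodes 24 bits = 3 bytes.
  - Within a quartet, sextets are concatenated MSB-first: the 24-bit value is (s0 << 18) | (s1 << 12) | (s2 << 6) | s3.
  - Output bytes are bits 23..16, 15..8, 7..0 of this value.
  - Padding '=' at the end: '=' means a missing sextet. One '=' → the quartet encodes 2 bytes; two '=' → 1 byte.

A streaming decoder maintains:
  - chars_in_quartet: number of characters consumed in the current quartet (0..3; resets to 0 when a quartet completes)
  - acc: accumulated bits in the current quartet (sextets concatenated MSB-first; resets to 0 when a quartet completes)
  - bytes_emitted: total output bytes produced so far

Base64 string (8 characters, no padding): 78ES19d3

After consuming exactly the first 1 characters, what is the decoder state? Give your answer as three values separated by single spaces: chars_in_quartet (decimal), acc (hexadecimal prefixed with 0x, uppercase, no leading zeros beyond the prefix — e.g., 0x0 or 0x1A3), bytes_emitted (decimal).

Answer: 1 0x3B 0

Derivation:
After char 0 ('7'=59): chars_in_quartet=1 acc=0x3B bytes_emitted=0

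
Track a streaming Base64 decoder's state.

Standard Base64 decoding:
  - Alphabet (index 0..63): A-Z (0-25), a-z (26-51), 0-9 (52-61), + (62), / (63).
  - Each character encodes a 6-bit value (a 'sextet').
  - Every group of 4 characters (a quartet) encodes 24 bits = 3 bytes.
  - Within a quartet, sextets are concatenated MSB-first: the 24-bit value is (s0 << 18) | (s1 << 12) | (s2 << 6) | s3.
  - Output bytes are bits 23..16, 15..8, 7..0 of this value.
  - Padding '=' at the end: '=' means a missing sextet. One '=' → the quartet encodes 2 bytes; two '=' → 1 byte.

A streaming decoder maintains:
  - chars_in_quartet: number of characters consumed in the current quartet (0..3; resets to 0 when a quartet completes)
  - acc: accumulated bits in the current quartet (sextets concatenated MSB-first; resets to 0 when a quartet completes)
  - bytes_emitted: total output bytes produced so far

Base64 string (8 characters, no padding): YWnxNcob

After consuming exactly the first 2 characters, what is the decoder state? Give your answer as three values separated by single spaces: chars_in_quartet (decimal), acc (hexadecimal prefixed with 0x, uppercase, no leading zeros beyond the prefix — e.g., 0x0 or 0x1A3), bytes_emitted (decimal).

Answer: 2 0x616 0

Derivation:
After char 0 ('Y'=24): chars_in_quartet=1 acc=0x18 bytes_emitted=0
After char 1 ('W'=22): chars_in_quartet=2 acc=0x616 bytes_emitted=0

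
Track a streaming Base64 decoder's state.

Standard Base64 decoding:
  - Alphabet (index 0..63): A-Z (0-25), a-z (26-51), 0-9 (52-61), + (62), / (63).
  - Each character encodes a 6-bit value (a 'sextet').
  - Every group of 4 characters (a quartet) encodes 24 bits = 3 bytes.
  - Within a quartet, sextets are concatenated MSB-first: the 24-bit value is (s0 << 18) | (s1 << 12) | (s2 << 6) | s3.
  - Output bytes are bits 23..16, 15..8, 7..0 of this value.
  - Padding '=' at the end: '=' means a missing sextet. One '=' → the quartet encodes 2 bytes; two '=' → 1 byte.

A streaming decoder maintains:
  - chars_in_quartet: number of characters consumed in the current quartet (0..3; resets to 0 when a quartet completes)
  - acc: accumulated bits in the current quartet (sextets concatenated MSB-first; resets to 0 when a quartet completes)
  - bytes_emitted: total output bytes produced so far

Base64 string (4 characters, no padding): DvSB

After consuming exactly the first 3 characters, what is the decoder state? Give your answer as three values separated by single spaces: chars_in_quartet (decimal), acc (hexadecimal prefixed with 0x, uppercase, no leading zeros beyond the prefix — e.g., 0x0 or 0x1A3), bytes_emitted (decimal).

Answer: 3 0x3BD2 0

Derivation:
After char 0 ('D'=3): chars_in_quartet=1 acc=0x3 bytes_emitted=0
After char 1 ('v'=47): chars_in_quartet=2 acc=0xEF bytes_emitted=0
After char 2 ('S'=18): chars_in_quartet=3 acc=0x3BD2 bytes_emitted=0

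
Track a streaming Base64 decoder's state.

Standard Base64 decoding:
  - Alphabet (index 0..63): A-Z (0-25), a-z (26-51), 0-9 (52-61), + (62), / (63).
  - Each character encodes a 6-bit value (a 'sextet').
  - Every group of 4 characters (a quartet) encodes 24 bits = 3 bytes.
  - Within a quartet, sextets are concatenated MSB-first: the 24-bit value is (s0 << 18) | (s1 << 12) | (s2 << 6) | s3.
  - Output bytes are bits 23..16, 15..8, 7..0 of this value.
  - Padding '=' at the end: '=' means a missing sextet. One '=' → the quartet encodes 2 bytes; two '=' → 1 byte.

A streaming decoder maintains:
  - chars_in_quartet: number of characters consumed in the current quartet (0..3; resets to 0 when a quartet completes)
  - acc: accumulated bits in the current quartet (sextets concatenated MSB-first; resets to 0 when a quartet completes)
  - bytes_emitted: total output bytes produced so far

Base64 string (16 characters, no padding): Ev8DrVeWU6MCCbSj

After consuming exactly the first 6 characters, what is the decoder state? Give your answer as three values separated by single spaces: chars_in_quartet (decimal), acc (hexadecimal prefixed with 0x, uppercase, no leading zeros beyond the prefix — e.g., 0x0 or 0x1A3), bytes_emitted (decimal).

After char 0 ('E'=4): chars_in_quartet=1 acc=0x4 bytes_emitted=0
After char 1 ('v'=47): chars_in_quartet=2 acc=0x12F bytes_emitted=0
After char 2 ('8'=60): chars_in_quartet=3 acc=0x4BFC bytes_emitted=0
After char 3 ('D'=3): chars_in_quartet=4 acc=0x12FF03 -> emit 12 FF 03, reset; bytes_emitted=3
After char 4 ('r'=43): chars_in_quartet=1 acc=0x2B bytes_emitted=3
After char 5 ('V'=21): chars_in_quartet=2 acc=0xAD5 bytes_emitted=3

Answer: 2 0xAD5 3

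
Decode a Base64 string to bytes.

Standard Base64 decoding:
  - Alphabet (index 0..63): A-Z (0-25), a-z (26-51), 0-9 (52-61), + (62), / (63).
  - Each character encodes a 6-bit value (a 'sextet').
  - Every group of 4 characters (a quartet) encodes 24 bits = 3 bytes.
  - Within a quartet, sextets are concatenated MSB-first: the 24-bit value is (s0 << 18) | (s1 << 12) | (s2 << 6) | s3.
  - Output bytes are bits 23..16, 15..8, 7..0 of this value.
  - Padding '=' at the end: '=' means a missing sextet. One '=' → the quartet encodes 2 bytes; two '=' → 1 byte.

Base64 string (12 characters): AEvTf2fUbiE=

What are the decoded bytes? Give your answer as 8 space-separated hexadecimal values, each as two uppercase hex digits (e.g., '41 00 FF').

After char 0 ('A'=0): chars_in_quartet=1 acc=0x0 bytes_emitted=0
After char 1 ('E'=4): chars_in_quartet=2 acc=0x4 bytes_emitted=0
After char 2 ('v'=47): chars_in_quartet=3 acc=0x12F bytes_emitted=0
After char 3 ('T'=19): chars_in_quartet=4 acc=0x4BD3 -> emit 00 4B D3, reset; bytes_emitted=3
After char 4 ('f'=31): chars_in_quartet=1 acc=0x1F bytes_emitted=3
After char 5 ('2'=54): chars_in_quartet=2 acc=0x7F6 bytes_emitted=3
After char 6 ('f'=31): chars_in_quartet=3 acc=0x1FD9F bytes_emitted=3
After char 7 ('U'=20): chars_in_quartet=4 acc=0x7F67D4 -> emit 7F 67 D4, reset; bytes_emitted=6
After char 8 ('b'=27): chars_in_quartet=1 acc=0x1B bytes_emitted=6
After char 9 ('i'=34): chars_in_quartet=2 acc=0x6E2 bytes_emitted=6
After char 10 ('E'=4): chars_in_quartet=3 acc=0x1B884 bytes_emitted=6
Padding '=': partial quartet acc=0x1B884 -> emit 6E 21; bytes_emitted=8

Answer: 00 4B D3 7F 67 D4 6E 21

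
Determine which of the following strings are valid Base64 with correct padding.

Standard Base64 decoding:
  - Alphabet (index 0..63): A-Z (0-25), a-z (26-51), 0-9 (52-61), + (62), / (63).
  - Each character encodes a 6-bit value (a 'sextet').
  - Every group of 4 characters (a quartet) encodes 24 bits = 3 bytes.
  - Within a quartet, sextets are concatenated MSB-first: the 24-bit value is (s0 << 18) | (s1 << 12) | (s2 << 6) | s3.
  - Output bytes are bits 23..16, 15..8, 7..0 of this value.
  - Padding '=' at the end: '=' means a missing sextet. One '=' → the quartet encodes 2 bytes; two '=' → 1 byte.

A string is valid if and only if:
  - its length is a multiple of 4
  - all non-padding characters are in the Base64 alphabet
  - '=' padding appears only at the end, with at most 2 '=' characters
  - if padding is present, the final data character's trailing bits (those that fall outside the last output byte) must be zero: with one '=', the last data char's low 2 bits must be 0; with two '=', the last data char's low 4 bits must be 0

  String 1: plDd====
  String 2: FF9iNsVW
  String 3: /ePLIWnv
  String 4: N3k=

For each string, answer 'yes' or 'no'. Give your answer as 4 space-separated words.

String 1: 'plDd====' → invalid (4 pad chars (max 2))
String 2: 'FF9iNsVW' → valid
String 3: '/ePLIWnv' → valid
String 4: 'N3k=' → valid

Answer: no yes yes yes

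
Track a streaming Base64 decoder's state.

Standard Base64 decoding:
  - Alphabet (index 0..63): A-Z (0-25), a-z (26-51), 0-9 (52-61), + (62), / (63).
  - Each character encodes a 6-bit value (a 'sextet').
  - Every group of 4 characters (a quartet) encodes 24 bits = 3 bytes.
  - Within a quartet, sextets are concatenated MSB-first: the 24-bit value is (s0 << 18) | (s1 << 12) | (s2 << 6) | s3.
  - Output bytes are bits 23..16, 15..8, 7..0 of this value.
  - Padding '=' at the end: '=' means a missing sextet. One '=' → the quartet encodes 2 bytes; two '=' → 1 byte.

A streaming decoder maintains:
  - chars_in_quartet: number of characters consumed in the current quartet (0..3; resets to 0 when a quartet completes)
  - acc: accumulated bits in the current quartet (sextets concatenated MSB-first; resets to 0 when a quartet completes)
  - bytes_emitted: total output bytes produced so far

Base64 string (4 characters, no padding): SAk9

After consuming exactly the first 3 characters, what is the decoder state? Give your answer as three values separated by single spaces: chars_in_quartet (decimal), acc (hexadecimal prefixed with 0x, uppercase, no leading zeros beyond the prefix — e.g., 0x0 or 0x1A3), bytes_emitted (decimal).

After char 0 ('S'=18): chars_in_quartet=1 acc=0x12 bytes_emitted=0
After char 1 ('A'=0): chars_in_quartet=2 acc=0x480 bytes_emitted=0
After char 2 ('k'=36): chars_in_quartet=3 acc=0x12024 bytes_emitted=0

Answer: 3 0x12024 0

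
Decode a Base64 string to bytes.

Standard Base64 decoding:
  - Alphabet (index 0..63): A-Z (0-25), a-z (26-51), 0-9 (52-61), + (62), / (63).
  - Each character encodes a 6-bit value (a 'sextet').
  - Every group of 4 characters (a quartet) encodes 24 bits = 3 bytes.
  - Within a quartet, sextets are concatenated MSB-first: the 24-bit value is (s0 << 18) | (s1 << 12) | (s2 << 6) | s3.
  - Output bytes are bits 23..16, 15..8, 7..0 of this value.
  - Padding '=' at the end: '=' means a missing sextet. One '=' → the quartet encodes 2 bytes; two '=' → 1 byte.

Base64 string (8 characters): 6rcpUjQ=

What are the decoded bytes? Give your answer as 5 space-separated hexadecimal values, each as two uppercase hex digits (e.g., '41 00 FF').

After char 0 ('6'=58): chars_in_quartet=1 acc=0x3A bytes_emitted=0
After char 1 ('r'=43): chars_in_quartet=2 acc=0xEAB bytes_emitted=0
After char 2 ('c'=28): chars_in_quartet=3 acc=0x3AADC bytes_emitted=0
After char 3 ('p'=41): chars_in_quartet=4 acc=0xEAB729 -> emit EA B7 29, reset; bytes_emitted=3
After char 4 ('U'=20): chars_in_quartet=1 acc=0x14 bytes_emitted=3
After char 5 ('j'=35): chars_in_quartet=2 acc=0x523 bytes_emitted=3
After char 6 ('Q'=16): chars_in_quartet=3 acc=0x148D0 bytes_emitted=3
Padding '=': partial quartet acc=0x148D0 -> emit 52 34; bytes_emitted=5

Answer: EA B7 29 52 34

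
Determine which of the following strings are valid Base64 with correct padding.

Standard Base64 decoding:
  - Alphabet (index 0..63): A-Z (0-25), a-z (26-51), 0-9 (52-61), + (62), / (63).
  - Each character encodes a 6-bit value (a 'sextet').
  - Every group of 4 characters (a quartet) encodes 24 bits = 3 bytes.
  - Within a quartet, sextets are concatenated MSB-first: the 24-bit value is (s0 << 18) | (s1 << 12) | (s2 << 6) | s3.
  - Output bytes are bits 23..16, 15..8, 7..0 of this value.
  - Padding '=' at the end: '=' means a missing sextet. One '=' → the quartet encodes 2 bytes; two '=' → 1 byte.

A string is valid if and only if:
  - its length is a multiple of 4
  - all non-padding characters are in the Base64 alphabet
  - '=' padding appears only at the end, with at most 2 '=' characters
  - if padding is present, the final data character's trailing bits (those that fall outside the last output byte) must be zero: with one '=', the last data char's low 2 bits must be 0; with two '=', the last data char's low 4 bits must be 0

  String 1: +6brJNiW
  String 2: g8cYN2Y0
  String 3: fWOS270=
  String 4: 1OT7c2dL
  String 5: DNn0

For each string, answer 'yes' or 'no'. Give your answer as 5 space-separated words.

String 1: '+6brJNiW' → valid
String 2: 'g8cYN2Y0' → valid
String 3: 'fWOS270=' → valid
String 4: '1OT7c2dL' → valid
String 5: 'DNn0' → valid

Answer: yes yes yes yes yes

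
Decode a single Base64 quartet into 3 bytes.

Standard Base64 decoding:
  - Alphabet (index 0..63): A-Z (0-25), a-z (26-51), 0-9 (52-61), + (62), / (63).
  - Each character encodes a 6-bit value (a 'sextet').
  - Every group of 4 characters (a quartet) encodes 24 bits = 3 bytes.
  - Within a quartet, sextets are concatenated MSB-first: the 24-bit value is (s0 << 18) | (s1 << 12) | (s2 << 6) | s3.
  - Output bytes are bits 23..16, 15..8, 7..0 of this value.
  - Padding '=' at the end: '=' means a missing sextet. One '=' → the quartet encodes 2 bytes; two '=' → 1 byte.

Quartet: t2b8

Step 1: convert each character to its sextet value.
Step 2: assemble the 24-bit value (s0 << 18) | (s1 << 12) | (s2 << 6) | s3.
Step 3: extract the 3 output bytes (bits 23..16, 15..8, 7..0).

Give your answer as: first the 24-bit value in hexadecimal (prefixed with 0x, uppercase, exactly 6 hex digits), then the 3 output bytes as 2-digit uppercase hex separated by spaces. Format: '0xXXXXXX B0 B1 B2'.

Answer: 0xB766FC B7 66 FC

Derivation:
Sextets: t=45, 2=54, b=27, 8=60
24-bit: (45<<18) | (54<<12) | (27<<6) | 60
      = 0xB40000 | 0x036000 | 0x0006C0 | 0x00003C
      = 0xB766FC
Bytes: (v>>16)&0xFF=B7, (v>>8)&0xFF=66, v&0xFF=FC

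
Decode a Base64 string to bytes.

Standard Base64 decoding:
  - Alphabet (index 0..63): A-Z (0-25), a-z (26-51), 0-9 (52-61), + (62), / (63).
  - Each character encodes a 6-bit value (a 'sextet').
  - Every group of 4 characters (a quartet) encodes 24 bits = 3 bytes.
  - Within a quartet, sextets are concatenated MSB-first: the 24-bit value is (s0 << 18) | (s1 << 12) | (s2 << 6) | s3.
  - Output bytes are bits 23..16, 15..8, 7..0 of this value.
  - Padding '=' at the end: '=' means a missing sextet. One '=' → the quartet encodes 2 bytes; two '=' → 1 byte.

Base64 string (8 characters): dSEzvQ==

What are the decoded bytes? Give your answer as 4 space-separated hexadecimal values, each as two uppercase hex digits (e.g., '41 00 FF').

Answer: 75 21 33 BD

Derivation:
After char 0 ('d'=29): chars_in_quartet=1 acc=0x1D bytes_emitted=0
After char 1 ('S'=18): chars_in_quartet=2 acc=0x752 bytes_emitted=0
After char 2 ('E'=4): chars_in_quartet=3 acc=0x1D484 bytes_emitted=0
After char 3 ('z'=51): chars_in_quartet=4 acc=0x752133 -> emit 75 21 33, reset; bytes_emitted=3
After char 4 ('v'=47): chars_in_quartet=1 acc=0x2F bytes_emitted=3
After char 5 ('Q'=16): chars_in_quartet=2 acc=0xBD0 bytes_emitted=3
Padding '==': partial quartet acc=0xBD0 -> emit BD; bytes_emitted=4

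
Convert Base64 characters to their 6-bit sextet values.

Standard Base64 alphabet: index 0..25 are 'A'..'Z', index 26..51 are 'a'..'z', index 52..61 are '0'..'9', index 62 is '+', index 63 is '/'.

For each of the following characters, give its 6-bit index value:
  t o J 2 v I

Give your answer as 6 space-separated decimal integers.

Answer: 45 40 9 54 47 8

Derivation:
't': a..z range, 26 + ord('t') − ord('a') = 45
'o': a..z range, 26 + ord('o') − ord('a') = 40
'J': A..Z range, ord('J') − ord('A') = 9
'2': 0..9 range, 52 + ord('2') − ord('0') = 54
'v': a..z range, 26 + ord('v') − ord('a') = 47
'I': A..Z range, ord('I') − ord('A') = 8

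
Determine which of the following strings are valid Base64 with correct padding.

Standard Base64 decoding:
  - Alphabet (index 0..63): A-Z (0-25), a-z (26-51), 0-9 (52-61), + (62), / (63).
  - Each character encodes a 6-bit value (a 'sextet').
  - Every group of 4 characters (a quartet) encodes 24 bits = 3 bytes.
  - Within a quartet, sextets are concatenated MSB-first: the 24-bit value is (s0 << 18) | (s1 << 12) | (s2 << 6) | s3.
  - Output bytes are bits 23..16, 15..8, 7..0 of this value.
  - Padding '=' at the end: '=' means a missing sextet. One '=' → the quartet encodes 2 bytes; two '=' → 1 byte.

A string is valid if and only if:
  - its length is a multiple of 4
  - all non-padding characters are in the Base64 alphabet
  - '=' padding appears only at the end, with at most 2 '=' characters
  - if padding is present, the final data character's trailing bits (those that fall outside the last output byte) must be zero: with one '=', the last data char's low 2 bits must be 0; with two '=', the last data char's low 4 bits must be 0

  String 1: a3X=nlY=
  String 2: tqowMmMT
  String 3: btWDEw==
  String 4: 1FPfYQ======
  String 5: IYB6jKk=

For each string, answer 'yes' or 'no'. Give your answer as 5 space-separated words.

Answer: no yes yes no yes

Derivation:
String 1: 'a3X=nlY=' → invalid (bad char(s): ['=']; '=' in middle)
String 2: 'tqowMmMT' → valid
String 3: 'btWDEw==' → valid
String 4: '1FPfYQ======' → invalid (6 pad chars (max 2))
String 5: 'IYB6jKk=' → valid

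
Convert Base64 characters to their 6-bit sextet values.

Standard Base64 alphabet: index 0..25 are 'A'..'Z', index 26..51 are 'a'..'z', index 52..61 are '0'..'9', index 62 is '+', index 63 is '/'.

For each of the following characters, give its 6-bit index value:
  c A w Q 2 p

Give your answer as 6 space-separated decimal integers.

'c': a..z range, 26 + ord('c') − ord('a') = 28
'A': A..Z range, ord('A') − ord('A') = 0
'w': a..z range, 26 + ord('w') − ord('a') = 48
'Q': A..Z range, ord('Q') − ord('A') = 16
'2': 0..9 range, 52 + ord('2') − ord('0') = 54
'p': a..z range, 26 + ord('p') − ord('a') = 41

Answer: 28 0 48 16 54 41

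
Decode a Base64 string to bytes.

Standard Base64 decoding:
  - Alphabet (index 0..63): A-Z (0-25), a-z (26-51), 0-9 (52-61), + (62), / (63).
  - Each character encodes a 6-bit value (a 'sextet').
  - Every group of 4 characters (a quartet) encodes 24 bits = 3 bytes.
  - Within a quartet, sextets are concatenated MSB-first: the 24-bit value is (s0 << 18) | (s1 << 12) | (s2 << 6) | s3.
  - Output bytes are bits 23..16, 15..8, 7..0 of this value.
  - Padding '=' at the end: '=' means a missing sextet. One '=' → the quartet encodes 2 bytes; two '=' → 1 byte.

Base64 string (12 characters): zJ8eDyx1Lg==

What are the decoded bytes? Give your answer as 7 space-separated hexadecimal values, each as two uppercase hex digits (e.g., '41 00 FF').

Answer: CC 9F 1E 0F 2C 75 2E

Derivation:
After char 0 ('z'=51): chars_in_quartet=1 acc=0x33 bytes_emitted=0
After char 1 ('J'=9): chars_in_quartet=2 acc=0xCC9 bytes_emitted=0
After char 2 ('8'=60): chars_in_quartet=3 acc=0x3327C bytes_emitted=0
After char 3 ('e'=30): chars_in_quartet=4 acc=0xCC9F1E -> emit CC 9F 1E, reset; bytes_emitted=3
After char 4 ('D'=3): chars_in_quartet=1 acc=0x3 bytes_emitted=3
After char 5 ('y'=50): chars_in_quartet=2 acc=0xF2 bytes_emitted=3
After char 6 ('x'=49): chars_in_quartet=3 acc=0x3CB1 bytes_emitted=3
After char 7 ('1'=53): chars_in_quartet=4 acc=0xF2C75 -> emit 0F 2C 75, reset; bytes_emitted=6
After char 8 ('L'=11): chars_in_quartet=1 acc=0xB bytes_emitted=6
After char 9 ('g'=32): chars_in_quartet=2 acc=0x2E0 bytes_emitted=6
Padding '==': partial quartet acc=0x2E0 -> emit 2E; bytes_emitted=7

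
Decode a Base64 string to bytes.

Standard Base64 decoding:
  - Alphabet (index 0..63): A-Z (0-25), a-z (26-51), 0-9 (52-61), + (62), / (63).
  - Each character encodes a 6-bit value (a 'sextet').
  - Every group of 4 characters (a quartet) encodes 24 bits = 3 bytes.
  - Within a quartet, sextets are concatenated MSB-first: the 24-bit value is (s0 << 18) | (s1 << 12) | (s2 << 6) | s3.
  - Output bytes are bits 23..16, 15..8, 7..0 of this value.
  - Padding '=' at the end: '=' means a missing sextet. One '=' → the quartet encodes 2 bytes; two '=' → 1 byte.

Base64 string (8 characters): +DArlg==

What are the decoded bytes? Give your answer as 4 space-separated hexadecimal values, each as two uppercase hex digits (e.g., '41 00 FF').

Answer: F8 30 2B 96

Derivation:
After char 0 ('+'=62): chars_in_quartet=1 acc=0x3E bytes_emitted=0
After char 1 ('D'=3): chars_in_quartet=2 acc=0xF83 bytes_emitted=0
After char 2 ('A'=0): chars_in_quartet=3 acc=0x3E0C0 bytes_emitted=0
After char 3 ('r'=43): chars_in_quartet=4 acc=0xF8302B -> emit F8 30 2B, reset; bytes_emitted=3
After char 4 ('l'=37): chars_in_quartet=1 acc=0x25 bytes_emitted=3
After char 5 ('g'=32): chars_in_quartet=2 acc=0x960 bytes_emitted=3
Padding '==': partial quartet acc=0x960 -> emit 96; bytes_emitted=4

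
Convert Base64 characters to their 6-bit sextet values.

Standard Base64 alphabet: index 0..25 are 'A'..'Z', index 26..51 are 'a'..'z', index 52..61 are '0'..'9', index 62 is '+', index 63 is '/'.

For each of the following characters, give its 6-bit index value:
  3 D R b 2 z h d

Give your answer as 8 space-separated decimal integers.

Answer: 55 3 17 27 54 51 33 29

Derivation:
'3': 0..9 range, 52 + ord('3') − ord('0') = 55
'D': A..Z range, ord('D') − ord('A') = 3
'R': A..Z range, ord('R') − ord('A') = 17
'b': a..z range, 26 + ord('b') − ord('a') = 27
'2': 0..9 range, 52 + ord('2') − ord('0') = 54
'z': a..z range, 26 + ord('z') − ord('a') = 51
'h': a..z range, 26 + ord('h') − ord('a') = 33
'd': a..z range, 26 + ord('d') − ord('a') = 29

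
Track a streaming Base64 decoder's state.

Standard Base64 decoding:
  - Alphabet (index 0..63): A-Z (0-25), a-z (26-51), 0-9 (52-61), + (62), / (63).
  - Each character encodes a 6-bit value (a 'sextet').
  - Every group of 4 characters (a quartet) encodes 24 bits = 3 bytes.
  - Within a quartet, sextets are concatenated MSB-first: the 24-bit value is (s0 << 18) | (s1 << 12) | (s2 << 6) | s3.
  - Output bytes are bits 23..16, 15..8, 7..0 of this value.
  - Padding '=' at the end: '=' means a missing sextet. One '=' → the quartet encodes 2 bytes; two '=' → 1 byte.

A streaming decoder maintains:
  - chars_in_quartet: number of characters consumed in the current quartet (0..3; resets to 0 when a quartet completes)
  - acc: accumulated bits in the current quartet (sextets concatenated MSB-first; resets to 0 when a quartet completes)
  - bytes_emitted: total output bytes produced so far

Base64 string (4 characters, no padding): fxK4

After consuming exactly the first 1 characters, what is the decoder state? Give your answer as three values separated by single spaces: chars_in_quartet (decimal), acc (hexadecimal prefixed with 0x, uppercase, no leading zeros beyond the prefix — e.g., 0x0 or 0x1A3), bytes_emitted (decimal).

After char 0 ('f'=31): chars_in_quartet=1 acc=0x1F bytes_emitted=0

Answer: 1 0x1F 0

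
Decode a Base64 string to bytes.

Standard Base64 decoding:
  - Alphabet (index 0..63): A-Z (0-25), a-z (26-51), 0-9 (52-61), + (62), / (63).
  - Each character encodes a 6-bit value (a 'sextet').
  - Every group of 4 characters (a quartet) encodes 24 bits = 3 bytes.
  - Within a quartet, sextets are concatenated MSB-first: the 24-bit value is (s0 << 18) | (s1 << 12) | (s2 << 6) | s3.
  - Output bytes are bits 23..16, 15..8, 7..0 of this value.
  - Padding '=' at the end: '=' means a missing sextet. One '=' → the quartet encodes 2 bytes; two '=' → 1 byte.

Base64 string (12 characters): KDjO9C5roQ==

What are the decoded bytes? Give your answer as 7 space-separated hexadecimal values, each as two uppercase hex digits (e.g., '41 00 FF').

Answer: 28 38 CE F4 2E 6B A1

Derivation:
After char 0 ('K'=10): chars_in_quartet=1 acc=0xA bytes_emitted=0
After char 1 ('D'=3): chars_in_quartet=2 acc=0x283 bytes_emitted=0
After char 2 ('j'=35): chars_in_quartet=3 acc=0xA0E3 bytes_emitted=0
After char 3 ('O'=14): chars_in_quartet=4 acc=0x2838CE -> emit 28 38 CE, reset; bytes_emitted=3
After char 4 ('9'=61): chars_in_quartet=1 acc=0x3D bytes_emitted=3
After char 5 ('C'=2): chars_in_quartet=2 acc=0xF42 bytes_emitted=3
After char 6 ('5'=57): chars_in_quartet=3 acc=0x3D0B9 bytes_emitted=3
After char 7 ('r'=43): chars_in_quartet=4 acc=0xF42E6B -> emit F4 2E 6B, reset; bytes_emitted=6
After char 8 ('o'=40): chars_in_quartet=1 acc=0x28 bytes_emitted=6
After char 9 ('Q'=16): chars_in_quartet=2 acc=0xA10 bytes_emitted=6
Padding '==': partial quartet acc=0xA10 -> emit A1; bytes_emitted=7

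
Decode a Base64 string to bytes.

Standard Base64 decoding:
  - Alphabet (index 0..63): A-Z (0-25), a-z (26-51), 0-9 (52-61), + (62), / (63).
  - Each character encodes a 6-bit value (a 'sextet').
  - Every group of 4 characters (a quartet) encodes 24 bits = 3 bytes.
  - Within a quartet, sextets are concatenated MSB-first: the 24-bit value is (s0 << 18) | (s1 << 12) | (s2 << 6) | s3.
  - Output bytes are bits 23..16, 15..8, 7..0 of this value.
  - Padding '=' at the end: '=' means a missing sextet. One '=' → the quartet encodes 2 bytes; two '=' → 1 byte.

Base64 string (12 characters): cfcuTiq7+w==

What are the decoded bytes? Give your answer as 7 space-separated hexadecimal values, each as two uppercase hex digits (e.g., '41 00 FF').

Answer: 71 F7 2E 4E 2A BB FB

Derivation:
After char 0 ('c'=28): chars_in_quartet=1 acc=0x1C bytes_emitted=0
After char 1 ('f'=31): chars_in_quartet=2 acc=0x71F bytes_emitted=0
After char 2 ('c'=28): chars_in_quartet=3 acc=0x1C7DC bytes_emitted=0
After char 3 ('u'=46): chars_in_quartet=4 acc=0x71F72E -> emit 71 F7 2E, reset; bytes_emitted=3
After char 4 ('T'=19): chars_in_quartet=1 acc=0x13 bytes_emitted=3
After char 5 ('i'=34): chars_in_quartet=2 acc=0x4E2 bytes_emitted=3
After char 6 ('q'=42): chars_in_quartet=3 acc=0x138AA bytes_emitted=3
After char 7 ('7'=59): chars_in_quartet=4 acc=0x4E2ABB -> emit 4E 2A BB, reset; bytes_emitted=6
After char 8 ('+'=62): chars_in_quartet=1 acc=0x3E bytes_emitted=6
After char 9 ('w'=48): chars_in_quartet=2 acc=0xFB0 bytes_emitted=6
Padding '==': partial quartet acc=0xFB0 -> emit FB; bytes_emitted=7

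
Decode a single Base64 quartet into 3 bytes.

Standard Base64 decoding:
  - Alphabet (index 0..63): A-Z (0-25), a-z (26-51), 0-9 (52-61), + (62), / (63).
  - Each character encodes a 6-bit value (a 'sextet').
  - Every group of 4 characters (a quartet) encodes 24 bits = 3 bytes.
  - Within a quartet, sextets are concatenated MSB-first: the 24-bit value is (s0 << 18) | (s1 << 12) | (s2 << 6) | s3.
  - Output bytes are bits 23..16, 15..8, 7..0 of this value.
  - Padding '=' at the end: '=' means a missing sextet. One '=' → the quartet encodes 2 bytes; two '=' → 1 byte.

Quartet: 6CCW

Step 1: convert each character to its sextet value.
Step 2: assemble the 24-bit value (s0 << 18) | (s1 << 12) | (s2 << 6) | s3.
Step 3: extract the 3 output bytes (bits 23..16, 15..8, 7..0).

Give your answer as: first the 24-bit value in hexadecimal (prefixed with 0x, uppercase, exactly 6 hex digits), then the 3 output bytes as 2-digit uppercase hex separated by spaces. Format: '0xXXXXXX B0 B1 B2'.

Answer: 0xE82096 E8 20 96

Derivation:
Sextets: 6=58, C=2, C=2, W=22
24-bit: (58<<18) | (2<<12) | (2<<6) | 22
      = 0xE80000 | 0x002000 | 0x000080 | 0x000016
      = 0xE82096
Bytes: (v>>16)&0xFF=E8, (v>>8)&0xFF=20, v&0xFF=96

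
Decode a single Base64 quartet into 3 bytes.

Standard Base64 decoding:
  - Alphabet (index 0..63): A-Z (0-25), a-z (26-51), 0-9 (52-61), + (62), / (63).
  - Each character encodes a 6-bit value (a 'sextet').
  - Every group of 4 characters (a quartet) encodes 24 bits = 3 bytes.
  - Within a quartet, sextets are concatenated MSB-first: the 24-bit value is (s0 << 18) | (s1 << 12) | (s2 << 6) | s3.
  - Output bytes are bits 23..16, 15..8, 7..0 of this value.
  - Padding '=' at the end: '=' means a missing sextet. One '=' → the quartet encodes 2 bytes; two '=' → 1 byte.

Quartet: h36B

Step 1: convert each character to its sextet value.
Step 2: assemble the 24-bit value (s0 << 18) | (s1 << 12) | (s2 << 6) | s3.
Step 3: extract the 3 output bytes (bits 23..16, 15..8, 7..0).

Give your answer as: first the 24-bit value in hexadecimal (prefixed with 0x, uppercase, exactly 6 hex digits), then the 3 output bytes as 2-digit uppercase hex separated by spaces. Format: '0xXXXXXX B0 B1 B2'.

Sextets: h=33, 3=55, 6=58, B=1
24-bit: (33<<18) | (55<<12) | (58<<6) | 1
      = 0x840000 | 0x037000 | 0x000E80 | 0x000001
      = 0x877E81
Bytes: (v>>16)&0xFF=87, (v>>8)&0xFF=7E, v&0xFF=81

Answer: 0x877E81 87 7E 81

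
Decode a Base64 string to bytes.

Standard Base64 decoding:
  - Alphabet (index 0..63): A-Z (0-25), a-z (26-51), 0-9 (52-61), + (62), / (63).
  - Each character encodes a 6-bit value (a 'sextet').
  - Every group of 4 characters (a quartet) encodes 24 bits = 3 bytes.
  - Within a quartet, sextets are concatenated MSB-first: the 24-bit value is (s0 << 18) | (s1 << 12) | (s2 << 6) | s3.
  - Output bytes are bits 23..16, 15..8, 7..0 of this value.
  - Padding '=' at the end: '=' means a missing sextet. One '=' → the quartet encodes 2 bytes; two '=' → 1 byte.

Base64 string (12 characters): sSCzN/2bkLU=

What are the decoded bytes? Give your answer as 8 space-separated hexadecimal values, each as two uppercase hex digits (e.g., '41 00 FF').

After char 0 ('s'=44): chars_in_quartet=1 acc=0x2C bytes_emitted=0
After char 1 ('S'=18): chars_in_quartet=2 acc=0xB12 bytes_emitted=0
After char 2 ('C'=2): chars_in_quartet=3 acc=0x2C482 bytes_emitted=0
After char 3 ('z'=51): chars_in_quartet=4 acc=0xB120B3 -> emit B1 20 B3, reset; bytes_emitted=3
After char 4 ('N'=13): chars_in_quartet=1 acc=0xD bytes_emitted=3
After char 5 ('/'=63): chars_in_quartet=2 acc=0x37F bytes_emitted=3
After char 6 ('2'=54): chars_in_quartet=3 acc=0xDFF6 bytes_emitted=3
After char 7 ('b'=27): chars_in_quartet=4 acc=0x37FD9B -> emit 37 FD 9B, reset; bytes_emitted=6
After char 8 ('k'=36): chars_in_quartet=1 acc=0x24 bytes_emitted=6
After char 9 ('L'=11): chars_in_quartet=2 acc=0x90B bytes_emitted=6
After char 10 ('U'=20): chars_in_quartet=3 acc=0x242D4 bytes_emitted=6
Padding '=': partial quartet acc=0x242D4 -> emit 90 B5; bytes_emitted=8

Answer: B1 20 B3 37 FD 9B 90 B5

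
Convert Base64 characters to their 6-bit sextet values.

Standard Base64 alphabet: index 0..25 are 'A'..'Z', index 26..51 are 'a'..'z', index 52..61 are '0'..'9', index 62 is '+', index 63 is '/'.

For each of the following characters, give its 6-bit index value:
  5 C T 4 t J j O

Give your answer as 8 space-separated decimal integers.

'5': 0..9 range, 52 + ord('5') − ord('0') = 57
'C': A..Z range, ord('C') − ord('A') = 2
'T': A..Z range, ord('T') − ord('A') = 19
'4': 0..9 range, 52 + ord('4') − ord('0') = 56
't': a..z range, 26 + ord('t') − ord('a') = 45
'J': A..Z range, ord('J') − ord('A') = 9
'j': a..z range, 26 + ord('j') − ord('a') = 35
'O': A..Z range, ord('O') − ord('A') = 14

Answer: 57 2 19 56 45 9 35 14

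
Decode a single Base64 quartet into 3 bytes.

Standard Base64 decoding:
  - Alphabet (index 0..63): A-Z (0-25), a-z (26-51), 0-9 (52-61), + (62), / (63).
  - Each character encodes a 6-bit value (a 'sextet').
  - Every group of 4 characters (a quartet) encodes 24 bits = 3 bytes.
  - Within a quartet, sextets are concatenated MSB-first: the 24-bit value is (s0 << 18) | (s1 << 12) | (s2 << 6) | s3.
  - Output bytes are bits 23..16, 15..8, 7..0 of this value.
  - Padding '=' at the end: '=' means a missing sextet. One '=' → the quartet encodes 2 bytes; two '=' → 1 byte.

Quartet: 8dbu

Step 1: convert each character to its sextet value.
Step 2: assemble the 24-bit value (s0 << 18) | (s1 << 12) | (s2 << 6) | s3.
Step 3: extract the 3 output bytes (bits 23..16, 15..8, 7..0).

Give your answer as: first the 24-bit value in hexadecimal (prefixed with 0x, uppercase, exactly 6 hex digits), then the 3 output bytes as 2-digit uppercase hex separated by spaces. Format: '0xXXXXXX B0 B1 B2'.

Sextets: 8=60, d=29, b=27, u=46
24-bit: (60<<18) | (29<<12) | (27<<6) | 46
      = 0xF00000 | 0x01D000 | 0x0006C0 | 0x00002E
      = 0xF1D6EE
Bytes: (v>>16)&0xFF=F1, (v>>8)&0xFF=D6, v&0xFF=EE

Answer: 0xF1D6EE F1 D6 EE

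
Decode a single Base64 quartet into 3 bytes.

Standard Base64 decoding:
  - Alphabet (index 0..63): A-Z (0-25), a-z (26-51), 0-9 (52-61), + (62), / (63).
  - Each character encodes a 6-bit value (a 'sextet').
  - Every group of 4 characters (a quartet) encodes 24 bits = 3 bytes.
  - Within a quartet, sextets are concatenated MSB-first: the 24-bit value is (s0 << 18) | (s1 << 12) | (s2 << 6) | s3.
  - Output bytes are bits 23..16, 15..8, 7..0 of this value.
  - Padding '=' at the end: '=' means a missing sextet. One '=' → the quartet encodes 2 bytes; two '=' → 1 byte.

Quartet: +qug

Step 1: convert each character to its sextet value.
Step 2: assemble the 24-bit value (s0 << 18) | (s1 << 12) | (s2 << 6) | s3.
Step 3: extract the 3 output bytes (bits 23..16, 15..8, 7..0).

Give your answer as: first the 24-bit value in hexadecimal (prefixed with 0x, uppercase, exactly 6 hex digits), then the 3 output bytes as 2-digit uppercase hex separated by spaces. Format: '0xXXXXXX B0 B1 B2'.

Sextets: +=62, q=42, u=46, g=32
24-bit: (62<<18) | (42<<12) | (46<<6) | 32
      = 0xF80000 | 0x02A000 | 0x000B80 | 0x000020
      = 0xFAABA0
Bytes: (v>>16)&0xFF=FA, (v>>8)&0xFF=AB, v&0xFF=A0

Answer: 0xFAABA0 FA AB A0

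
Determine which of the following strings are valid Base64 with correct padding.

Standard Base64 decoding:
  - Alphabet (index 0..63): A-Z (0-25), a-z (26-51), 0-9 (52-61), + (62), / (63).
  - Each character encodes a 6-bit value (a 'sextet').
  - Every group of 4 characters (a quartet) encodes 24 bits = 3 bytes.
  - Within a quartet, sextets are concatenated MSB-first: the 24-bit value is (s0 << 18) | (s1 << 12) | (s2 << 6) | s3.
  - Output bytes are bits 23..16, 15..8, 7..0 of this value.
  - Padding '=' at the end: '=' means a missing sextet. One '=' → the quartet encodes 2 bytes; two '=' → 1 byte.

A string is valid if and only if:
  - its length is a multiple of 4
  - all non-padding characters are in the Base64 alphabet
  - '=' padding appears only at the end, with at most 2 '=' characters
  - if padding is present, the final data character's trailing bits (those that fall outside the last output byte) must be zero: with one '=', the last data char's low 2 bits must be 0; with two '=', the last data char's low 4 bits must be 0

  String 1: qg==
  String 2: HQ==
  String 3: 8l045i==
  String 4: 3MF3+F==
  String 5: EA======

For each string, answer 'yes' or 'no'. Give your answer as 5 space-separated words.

Answer: yes yes no no no

Derivation:
String 1: 'qg==' → valid
String 2: 'HQ==' → valid
String 3: '8l045i==' → invalid (bad trailing bits)
String 4: '3MF3+F==' → invalid (bad trailing bits)
String 5: 'EA======' → invalid (6 pad chars (max 2))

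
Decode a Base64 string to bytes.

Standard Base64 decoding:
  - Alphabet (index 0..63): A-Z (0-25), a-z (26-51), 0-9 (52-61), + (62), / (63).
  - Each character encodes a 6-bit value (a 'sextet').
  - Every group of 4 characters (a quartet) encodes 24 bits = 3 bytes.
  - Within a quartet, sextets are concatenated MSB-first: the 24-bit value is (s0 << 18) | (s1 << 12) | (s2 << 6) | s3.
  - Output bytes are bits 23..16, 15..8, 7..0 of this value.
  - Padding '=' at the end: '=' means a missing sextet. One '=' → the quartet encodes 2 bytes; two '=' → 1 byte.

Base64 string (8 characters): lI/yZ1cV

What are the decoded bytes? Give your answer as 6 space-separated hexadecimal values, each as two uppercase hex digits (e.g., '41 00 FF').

After char 0 ('l'=37): chars_in_quartet=1 acc=0x25 bytes_emitted=0
After char 1 ('I'=8): chars_in_quartet=2 acc=0x948 bytes_emitted=0
After char 2 ('/'=63): chars_in_quartet=3 acc=0x2523F bytes_emitted=0
After char 3 ('y'=50): chars_in_quartet=4 acc=0x948FF2 -> emit 94 8F F2, reset; bytes_emitted=3
After char 4 ('Z'=25): chars_in_quartet=1 acc=0x19 bytes_emitted=3
After char 5 ('1'=53): chars_in_quartet=2 acc=0x675 bytes_emitted=3
After char 6 ('c'=28): chars_in_quartet=3 acc=0x19D5C bytes_emitted=3
After char 7 ('V'=21): chars_in_quartet=4 acc=0x675715 -> emit 67 57 15, reset; bytes_emitted=6

Answer: 94 8F F2 67 57 15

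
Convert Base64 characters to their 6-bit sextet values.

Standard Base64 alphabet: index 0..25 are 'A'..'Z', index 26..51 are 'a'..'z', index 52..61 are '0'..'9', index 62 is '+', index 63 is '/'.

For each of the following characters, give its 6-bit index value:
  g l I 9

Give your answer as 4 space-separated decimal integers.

Answer: 32 37 8 61

Derivation:
'g': a..z range, 26 + ord('g') − ord('a') = 32
'l': a..z range, 26 + ord('l') − ord('a') = 37
'I': A..Z range, ord('I') − ord('A') = 8
'9': 0..9 range, 52 + ord('9') − ord('0') = 61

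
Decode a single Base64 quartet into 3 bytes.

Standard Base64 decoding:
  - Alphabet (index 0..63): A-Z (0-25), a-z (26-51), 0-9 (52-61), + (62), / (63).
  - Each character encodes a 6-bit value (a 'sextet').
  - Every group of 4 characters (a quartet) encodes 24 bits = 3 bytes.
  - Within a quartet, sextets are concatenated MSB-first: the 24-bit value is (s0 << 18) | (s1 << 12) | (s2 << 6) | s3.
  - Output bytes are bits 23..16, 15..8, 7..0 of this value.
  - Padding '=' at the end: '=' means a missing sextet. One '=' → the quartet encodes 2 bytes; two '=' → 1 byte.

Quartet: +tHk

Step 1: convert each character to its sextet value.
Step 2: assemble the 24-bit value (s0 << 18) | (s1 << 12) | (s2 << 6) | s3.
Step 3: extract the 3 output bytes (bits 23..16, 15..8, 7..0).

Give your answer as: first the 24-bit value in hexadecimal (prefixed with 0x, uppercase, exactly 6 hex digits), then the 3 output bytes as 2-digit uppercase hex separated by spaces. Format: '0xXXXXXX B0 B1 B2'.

Answer: 0xFAD1E4 FA D1 E4

Derivation:
Sextets: +=62, t=45, H=7, k=36
24-bit: (62<<18) | (45<<12) | (7<<6) | 36
      = 0xF80000 | 0x02D000 | 0x0001C0 | 0x000024
      = 0xFAD1E4
Bytes: (v>>16)&0xFF=FA, (v>>8)&0xFF=D1, v&0xFF=E4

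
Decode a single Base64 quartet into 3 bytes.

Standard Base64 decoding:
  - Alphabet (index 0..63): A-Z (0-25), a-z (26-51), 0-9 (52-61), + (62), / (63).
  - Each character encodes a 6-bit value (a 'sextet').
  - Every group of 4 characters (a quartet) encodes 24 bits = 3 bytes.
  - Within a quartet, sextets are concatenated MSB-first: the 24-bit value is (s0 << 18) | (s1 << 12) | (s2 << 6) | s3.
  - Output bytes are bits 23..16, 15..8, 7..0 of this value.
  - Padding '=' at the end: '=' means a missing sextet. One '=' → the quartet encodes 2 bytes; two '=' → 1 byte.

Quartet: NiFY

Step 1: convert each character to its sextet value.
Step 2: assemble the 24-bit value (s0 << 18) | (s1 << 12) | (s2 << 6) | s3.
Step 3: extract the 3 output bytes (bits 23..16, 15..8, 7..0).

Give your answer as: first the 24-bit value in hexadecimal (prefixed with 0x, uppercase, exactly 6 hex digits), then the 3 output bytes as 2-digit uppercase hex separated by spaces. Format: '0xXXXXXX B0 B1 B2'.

Answer: 0x362158 36 21 58

Derivation:
Sextets: N=13, i=34, F=5, Y=24
24-bit: (13<<18) | (34<<12) | (5<<6) | 24
      = 0x340000 | 0x022000 | 0x000140 | 0x000018
      = 0x362158
Bytes: (v>>16)&0xFF=36, (v>>8)&0xFF=21, v&0xFF=58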